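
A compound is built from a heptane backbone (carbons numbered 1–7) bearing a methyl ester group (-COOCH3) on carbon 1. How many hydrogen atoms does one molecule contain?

Atom tally by fragment:
  CH3OOCCH2 → C:3 H:5 O:2
  CH2 → C:1 H:2
  CH2 → C:1 H:2
  CH2 → C:1 H:2
  CH2 → C:1 H:2
  CH2 → C:1 H:2
  CH3 → C:1 H:3
Element totals:
  C: 9
  H: 18
  O: 2

18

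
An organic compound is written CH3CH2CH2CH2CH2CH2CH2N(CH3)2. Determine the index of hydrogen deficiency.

0

Atom tally by fragment:
  CH3 → C:1 H:3
  CH2 → C:1 H:2
  CH2 → C:1 H:2
  CH2 → C:1 H:2
  CH2 → C:1 H:2
  CH2 → C:1 H:2
  CH2N(CH3)2 → C:3 H:8 N:1
Element totals:
  C: 9
  H: 21
  N: 1
Molecular formula: C9H21N.
DoU = (2C + 2 + N − H − X) / 2 = (2·9 + 2 + 1 − 21 − 0) / 2 = 0.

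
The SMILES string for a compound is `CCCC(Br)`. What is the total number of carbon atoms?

4

Atom tally by fragment:
  CH3 → C:1 H:3
  CH2 → C:1 H:2
  CH2 → C:1 H:2
  CH2Br → C:1 H:2 Br:1
Element totals:
  C: 4
  H: 9
  Br: 1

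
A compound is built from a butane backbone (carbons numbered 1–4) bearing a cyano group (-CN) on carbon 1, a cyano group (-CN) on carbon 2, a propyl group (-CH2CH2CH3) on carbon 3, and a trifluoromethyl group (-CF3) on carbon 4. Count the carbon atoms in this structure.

10

Atom tally by fragment:
  NCCH2 → C:2 H:2 N:1
  CH(CN) → C:2 H:1 N:1
  CH(CH2CH2CH3) → C:4 H:8
  CH2CF3 → C:2 H:2 F:3
Element totals:
  C: 10
  H: 13
  F: 3
  N: 2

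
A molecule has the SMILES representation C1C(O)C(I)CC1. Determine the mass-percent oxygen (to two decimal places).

Atom tally by fragment:
  cyclopentane ring core → C:5 H:10
  (− 2 ring H displaced by substituents)
  + OH → O:1 H:1
  + I → I:1
Element totals:
  C: 5
  H: 9
  I: 1
  O: 1
Molecular formula: C5H9IO.
Molar mass = 212.030 g/mol.
Mass from O: 1 × 15.999 = 15.999 g/mol.
%O = 15.999 / 212.030 × 100 = 7.55%.

7.55%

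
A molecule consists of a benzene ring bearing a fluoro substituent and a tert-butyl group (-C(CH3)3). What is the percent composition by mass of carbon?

Atom tally by fragment:
  benzene ring core → C:6 H:6
  (− 2 ring H displaced by substituents)
  + F → F:1
  + C(CH3)3 → C:4 H:9
Element totals:
  C: 10
  H: 13
  F: 1
Molecular formula: C10H13F.
Molar mass = 152.212 g/mol.
Mass from C: 10 × 12.011 = 120.110 g/mol.
%C = 120.110 / 152.212 × 100 = 78.91%.

78.91%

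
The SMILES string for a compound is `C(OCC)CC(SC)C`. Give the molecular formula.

Atom tally by fragment:
  C2H5OCH2 → C:3 H:7 O:1
  CH2 → C:1 H:2
  CH(SCH3) → C:2 H:4 S:1
  CH3 → C:1 H:3
Element totals:
  C: 7
  H: 16
  O: 1
  S: 1

C7H16OS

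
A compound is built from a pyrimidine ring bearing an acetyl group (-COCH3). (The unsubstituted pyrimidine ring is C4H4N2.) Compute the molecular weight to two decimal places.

122.13 g/mol

Atom tally by fragment:
  pyrimidine ring core → C:4 H:4 N:2
  (− 1 ring H displaced by substituents)
  + COCH3 → C:2 H:3 O:1
Element totals:
  C: 6
  H: 6
  N: 2
  O: 1
Molecular formula: C6H6N2O.
  M = 6(12.011) + 6(1.008) + 2(14.007) + 15.999
    = 72.066 + 6.048 + 28.014 + 15.999 = 122.127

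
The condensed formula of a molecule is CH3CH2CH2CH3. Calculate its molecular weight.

Element totals:
  C: 4
  H: 10
Molecular formula: C4H10.
  M = 4(12.011) + 10(1.008)
    = 48.044 + 10.080 = 58.124

58.12 g/mol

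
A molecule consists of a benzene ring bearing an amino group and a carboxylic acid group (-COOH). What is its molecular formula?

C7H7NO2

Atom tally by fragment:
  benzene ring core → C:6 H:6
  (− 2 ring H displaced by substituents)
  + NH2 → N:1 H:2
  + COOH → C:1 H:1 O:2
Element totals:
  C: 7
  H: 7
  N: 1
  O: 2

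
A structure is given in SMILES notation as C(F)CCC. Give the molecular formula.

C4H9F

Atom tally by fragment:
  FCH2 → C:1 H:2 F:1
  CH2 → C:1 H:2
  CH2 → C:1 H:2
  CH3 → C:1 H:3
Element totals:
  C: 4
  H: 9
  F: 1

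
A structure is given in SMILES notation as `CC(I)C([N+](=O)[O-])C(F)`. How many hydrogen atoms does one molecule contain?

Atom tally by fragment:
  CH3 → C:1 H:3
  CH(I) → C:1 H:1 I:1
  CH(NO2) → C:1 H:1 N:1 O:2
  CH2F → C:1 H:2 F:1
Element totals:
  C: 4
  H: 7
  F: 1
  I: 1
  N: 1
  O: 2

7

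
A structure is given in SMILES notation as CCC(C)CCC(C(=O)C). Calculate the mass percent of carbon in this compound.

Atom tally by fragment:
  CH3 → C:1 H:3
  CH2 → C:1 H:2
  CH(CH3) → C:2 H:4
  CH2 → C:1 H:2
  CH2 → C:1 H:2
  CH2COCH3 → C:3 H:5 O:1
Element totals:
  C: 9
  H: 18
  O: 1
Molecular formula: C9H18O.
Molar mass = 142.242 g/mol.
Mass from C: 9 × 12.011 = 108.099 g/mol.
%C = 108.099 / 142.242 × 100 = 76.00%.

76.00%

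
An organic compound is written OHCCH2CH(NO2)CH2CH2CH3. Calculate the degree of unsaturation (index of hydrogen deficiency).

Atom tally by fragment:
  OHCCH2 → C:2 H:3 O:1
  CH(NO2) → C:1 H:1 N:1 O:2
  CH2 → C:1 H:2
  CH2 → C:1 H:2
  CH3 → C:1 H:3
Element totals:
  C: 6
  H: 11
  N: 1
  O: 3
Molecular formula: C6H11NO3.
DoU = (2C + 2 + N − H − X) / 2 = (2·6 + 2 + 1 − 11 − 0) / 2 = 2.

2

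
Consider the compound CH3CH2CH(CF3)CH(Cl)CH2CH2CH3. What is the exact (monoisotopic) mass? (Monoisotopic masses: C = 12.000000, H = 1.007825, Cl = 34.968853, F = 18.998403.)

202.0736

Atom tally by fragment:
  CH3 → C:1 H:3
  CH2 → C:1 H:2
  CH(CF3) → C:2 H:1 F:3
  CH(Cl) → C:1 H:1 Cl:1
  CH2 → C:1 H:2
  CH2 → C:1 H:2
  CH3 → C:1 H:3
Element totals:
  C: 8
  H: 14
  Cl: 1
  F: 3
Molecular formula: C8H14ClF3.
  M = 8(12.0) + 14(1.007825) + 34.968853 + 3(18.998403)
    = 96.000000 + 14.109550 + 34.968853 + 56.995209 = 202.073612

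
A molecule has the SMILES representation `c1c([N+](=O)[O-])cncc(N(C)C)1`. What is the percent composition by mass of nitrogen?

Atom tally by fragment:
  pyridine ring core → C:5 H:5 N:1
  (− 2 ring H displaced by substituents)
  + NO2 → N:1 O:2
  + N(CH3)2 → N:1 C:2 H:6
Element totals:
  C: 7
  H: 9
  N: 3
  O: 2
Molecular formula: C7H9N3O2.
Molar mass = 167.168 g/mol.
Mass from N: 3 × 14.007 = 42.021 g/mol.
%N = 42.021 / 167.168 × 100 = 25.14%.

25.14%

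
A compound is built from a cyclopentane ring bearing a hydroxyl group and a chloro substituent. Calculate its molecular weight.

120.58 g/mol

Atom tally by fragment:
  cyclopentane ring core → C:5 H:10
  (− 2 ring H displaced by substituents)
  + OH → O:1 H:1
  + Cl → Cl:1
Element totals:
  C: 5
  H: 9
  Cl: 1
  O: 1
Molecular formula: C5H9ClO.
  M = 5(12.011) + 9(1.008) + 35.45 + 15.999
    = 60.055 + 9.072 + 35.450 + 15.999 = 120.576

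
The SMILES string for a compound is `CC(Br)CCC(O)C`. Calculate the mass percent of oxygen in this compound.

Atom tally by fragment:
  CH3 → C:1 H:3
  CH(Br) → C:1 H:1 Br:1
  CH2 → C:1 H:2
  CH2 → C:1 H:2
  CH(OH) → C:1 H:2 O:1
  CH3 → C:1 H:3
Element totals:
  C: 6
  H: 13
  Br: 1
  O: 1
Molecular formula: C6H13BrO.
Molar mass = 181.073 g/mol.
Mass from O: 1 × 15.999 = 15.999 g/mol.
%O = 15.999 / 181.073 × 100 = 8.84%.

8.84%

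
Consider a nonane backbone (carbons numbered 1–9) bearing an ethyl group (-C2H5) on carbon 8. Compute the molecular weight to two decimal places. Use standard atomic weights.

Atom tally by fragment:
  CH3 → C:1 H:3
  CH2 → C:1 H:2
  CH2 → C:1 H:2
  CH2 → C:1 H:2
  CH2 → C:1 H:2
  CH2 → C:1 H:2
  CH2 → C:1 H:2
  CH(C2H5) → C:3 H:6
  CH3 → C:1 H:3
Element totals:
  C: 11
  H: 24
Molecular formula: C11H24.
  M = 11(12.011) + 24(1.008)
    = 132.121 + 24.192 = 156.313

156.31 g/mol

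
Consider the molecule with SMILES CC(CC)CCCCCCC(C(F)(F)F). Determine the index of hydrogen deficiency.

0

Atom tally by fragment:
  CH3 → C:1 H:3
  CH(C2H5) → C:3 H:6
  CH2 → C:1 H:2
  CH2 → C:1 H:2
  CH2 → C:1 H:2
  CH2 → C:1 H:2
  CH2 → C:1 H:2
  CH2 → C:1 H:2
  CH2CF3 → C:2 H:2 F:3
Element totals:
  C: 12
  H: 23
  F: 3
Molecular formula: C12H23F3.
DoU = (2C + 2 + N − H − X) / 2 = (2·12 + 2 + 0 − 23 − 3) / 2 = 0.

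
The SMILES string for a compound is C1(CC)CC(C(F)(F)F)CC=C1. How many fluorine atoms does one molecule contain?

3

Atom tally by fragment:
  cyclohexene ring core → C:6 H:10
  (− 2 ring H displaced by substituents)
  + C2H5 → C:2 H:5
  + CF3 → C:1 F:3
Element totals:
  C: 9
  H: 13
  F: 3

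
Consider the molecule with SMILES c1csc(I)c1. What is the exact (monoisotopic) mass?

Atom tally by fragment:
  thiophene ring core → C:4 H:4 S:1
  (− 1 ring H displaced by substituents)
  + I → I:1
Element totals:
  C: 4
  H: 3
  I: 1
  S: 1
Molecular formula: C4H3IS.
  M = 4(12.0) + 3(1.007825) + 126.904472 + 31.972071
    = 48.000000 + 3.023475 + 126.904472 + 31.972071 = 209.900018

209.9000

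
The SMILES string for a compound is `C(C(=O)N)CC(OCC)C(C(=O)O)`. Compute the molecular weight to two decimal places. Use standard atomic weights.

189.21 g/mol

Atom tally by fragment:
  H2NOCCH2 → C:2 H:4 O:1 N:1
  CH2 → C:1 H:2
  CH(OC2H5) → C:3 H:6 O:1
  CH2COOH → C:2 H:3 O:2
Element totals:
  C: 8
  H: 15
  N: 1
  O: 4
Molecular formula: C8H15NO4.
  M = 8(12.011) + 15(1.008) + 14.007 + 4(15.999)
    = 96.088 + 15.120 + 14.007 + 63.996 = 189.211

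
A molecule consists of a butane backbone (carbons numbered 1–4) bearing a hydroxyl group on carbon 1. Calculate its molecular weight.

Atom tally by fragment:
  HOCH2 → C:1 H:3 O:1
  CH2 → C:1 H:2
  CH2 → C:1 H:2
  CH3 → C:1 H:3
Element totals:
  C: 4
  H: 10
  O: 1
Molecular formula: C4H10O.
  M = 4(12.011) + 10(1.008) + 15.999
    = 48.044 + 10.080 + 15.999 = 74.123

74.12 g/mol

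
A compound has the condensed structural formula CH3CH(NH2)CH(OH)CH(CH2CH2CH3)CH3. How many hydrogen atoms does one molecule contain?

19

Atom tally by fragment:
  CH3 → C:1 H:3
  CH(NH2) → C:1 H:3 N:1
  CH(OH) → C:1 H:2 O:1
  CH(CH2CH2CH3) → C:4 H:8
  CH3 → C:1 H:3
Element totals:
  C: 8
  H: 19
  N: 1
  O: 1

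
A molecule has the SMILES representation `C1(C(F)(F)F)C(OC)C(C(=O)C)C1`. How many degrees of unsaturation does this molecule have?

2

Atom tally by fragment:
  cyclobutane ring core → C:4 H:8
  (− 3 ring H displaced by substituents)
  + CF3 → C:1 F:3
  + OCH3 → C:1 H:3 O:1
  + COCH3 → C:2 H:3 O:1
Element totals:
  C: 8
  H: 11
  F: 3
  O: 2
Molecular formula: C8H11F3O2.
DoU = (2C + 2 + N − H − X) / 2 = (2·8 + 2 + 0 − 11 − 3) / 2 = 2.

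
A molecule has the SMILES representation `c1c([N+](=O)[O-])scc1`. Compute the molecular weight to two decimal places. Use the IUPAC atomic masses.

Atom tally by fragment:
  thiophene ring core → C:4 H:4 S:1
  (− 1 ring H displaced by substituents)
  + NO2 → N:1 O:2
Element totals:
  C: 4
  H: 3
  N: 1
  O: 2
  S: 1
Molecular formula: C4H3NO2S.
  M = 4(12.011) + 3(1.008) + 14.007 + 2(15.999) + 32.06
    = 48.044 + 3.024 + 14.007 + 31.998 + 32.060 = 129.133

129.13 g/mol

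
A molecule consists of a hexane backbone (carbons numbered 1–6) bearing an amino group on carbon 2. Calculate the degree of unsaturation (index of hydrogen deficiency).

0

Atom tally by fragment:
  CH3 → C:1 H:3
  CH(NH2) → C:1 H:3 N:1
  CH2 → C:1 H:2
  CH2 → C:1 H:2
  CH2 → C:1 H:2
  CH3 → C:1 H:3
Element totals:
  C: 6
  H: 15
  N: 1
Molecular formula: C6H15N.
DoU = (2C + 2 + N − H − X) / 2 = (2·6 + 2 + 1 − 15 − 0) / 2 = 0.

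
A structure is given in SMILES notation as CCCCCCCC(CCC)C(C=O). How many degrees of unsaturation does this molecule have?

Atom tally by fragment:
  CH3 → C:1 H:3
  CH2 → C:1 H:2
  CH2 → C:1 H:2
  CH2 → C:1 H:2
  CH2 → C:1 H:2
  CH2 → C:1 H:2
  CH2 → C:1 H:2
  CH(CH2CH2CH3) → C:4 H:8
  CH2CHO → C:2 H:3 O:1
Element totals:
  C: 13
  H: 26
  O: 1
Molecular formula: C13H26O.
DoU = (2C + 2 + N − H − X) / 2 = (2·13 + 2 + 0 − 26 − 0) / 2 = 1.

1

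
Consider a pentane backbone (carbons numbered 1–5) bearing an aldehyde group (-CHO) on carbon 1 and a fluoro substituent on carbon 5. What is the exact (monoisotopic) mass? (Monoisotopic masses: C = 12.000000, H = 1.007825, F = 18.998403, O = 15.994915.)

118.0794

Atom tally by fragment:
  OHCCH2 → C:2 H:3 O:1
  CH2 → C:1 H:2
  CH2 → C:1 H:2
  CH2 → C:1 H:2
  CH2F → C:1 H:2 F:1
Element totals:
  C: 6
  H: 11
  F: 1
  O: 1
Molecular formula: C6H11FO.
  M = 6(12.0) + 11(1.007825) + 18.998403 + 15.994915
    = 72.000000 + 11.086075 + 18.998403 + 15.994915 = 118.079393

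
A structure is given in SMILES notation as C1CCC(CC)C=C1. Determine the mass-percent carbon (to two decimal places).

87.19%

Atom tally by fragment:
  cyclohexene ring core → C:6 H:10
  (− 1 ring H displaced by substituents)
  + C2H5 → C:2 H:5
Element totals:
  C: 8
  H: 14
Molecular formula: C8H14.
Molar mass = 110.200 g/mol.
Mass from C: 8 × 12.011 = 96.088 g/mol.
%C = 96.088 / 110.200 × 100 = 87.19%.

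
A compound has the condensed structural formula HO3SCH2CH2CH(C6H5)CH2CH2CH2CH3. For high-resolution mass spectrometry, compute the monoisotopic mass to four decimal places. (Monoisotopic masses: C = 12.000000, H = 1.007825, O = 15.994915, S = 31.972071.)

Atom tally by fragment:
  HO3SCH2 → C:1 H:3 S:1 O:3
  CH2 → C:1 H:2
  CH(C6H5) → C:7 H:6
  CH2 → C:1 H:2
  CH2 → C:1 H:2
  CH2 → C:1 H:2
  CH3 → C:1 H:3
Element totals:
  C: 13
  H: 20
  O: 3
  S: 1
Molecular formula: C13H20O3S.
  M = 13(12.0) + 20(1.007825) + 3(15.994915) + 31.972071
    = 156.000000 + 20.156500 + 47.984745 + 31.972071 = 256.113316

256.1133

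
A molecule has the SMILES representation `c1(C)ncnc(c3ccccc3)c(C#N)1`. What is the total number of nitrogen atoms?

3

Atom tally by fragment:
  pyrimidine ring core → C:4 H:4 N:2
  (− 3 ring H displaced by substituents)
  + CH3 → C:1 H:3
  + C6H5 → C:6 H:5
  + CN → C:1 N:1
Element totals:
  C: 12
  H: 9
  N: 3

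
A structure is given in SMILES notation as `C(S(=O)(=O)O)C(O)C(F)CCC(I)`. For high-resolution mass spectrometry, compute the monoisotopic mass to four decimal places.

Atom tally by fragment:
  HO3SCH2 → C:1 H:3 S:1 O:3
  CH(OH) → C:1 H:2 O:1
  CH(F) → C:1 H:1 F:1
  CH2 → C:1 H:2
  CH2 → C:1 H:2
  CH2I → C:1 H:2 I:1
Element totals:
  C: 6
  H: 12
  F: 1
  I: 1
  O: 4
  S: 1
Molecular formula: C6H12FIO4S.
  M = 6(12.0) + 12(1.007825) + 18.998403 + 126.904472 + 4(15.994915) + 31.972071
    = 72.000000 + 12.093900 + 18.998403 + 126.904472 + 63.979660 + 31.972071 = 325.948506

325.9485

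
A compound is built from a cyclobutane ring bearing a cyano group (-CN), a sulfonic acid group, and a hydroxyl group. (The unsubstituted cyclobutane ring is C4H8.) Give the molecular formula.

Atom tally by fragment:
  cyclobutane ring core → C:4 H:8
  (− 3 ring H displaced by substituents)
  + CN → C:1 N:1
  + SO3H → S:1 O:3 H:1
  + OH → O:1 H:1
Element totals:
  C: 5
  H: 7
  N: 1
  O: 4
  S: 1

C5H7NO4S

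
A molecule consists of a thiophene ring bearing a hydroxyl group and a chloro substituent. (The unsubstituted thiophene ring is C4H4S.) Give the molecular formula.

Atom tally by fragment:
  thiophene ring core → C:4 H:4 S:1
  (− 2 ring H displaced by substituents)
  + OH → O:1 H:1
  + Cl → Cl:1
Element totals:
  C: 4
  H: 3
  Cl: 1
  O: 1
  S: 1

C4H3ClOS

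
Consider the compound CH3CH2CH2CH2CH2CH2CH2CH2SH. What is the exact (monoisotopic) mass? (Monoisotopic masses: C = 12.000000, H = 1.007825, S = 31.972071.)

Element totals:
  C: 8
  H: 18
  S: 1
Molecular formula: C8H18S.
  M = 8(12.0) + 18(1.007825) + 31.972071
    = 96.000000 + 18.140850 + 31.972071 = 146.112921

146.1129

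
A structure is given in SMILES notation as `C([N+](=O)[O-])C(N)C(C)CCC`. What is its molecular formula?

Atom tally by fragment:
  O2NCH2 → C:1 H:2 N:1 O:2
  CH(NH2) → C:1 H:3 N:1
  CH(CH3) → C:2 H:4
  CH2 → C:1 H:2
  CH2 → C:1 H:2
  CH3 → C:1 H:3
Element totals:
  C: 7
  H: 16
  N: 2
  O: 2

C7H16N2O2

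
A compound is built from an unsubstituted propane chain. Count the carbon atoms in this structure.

3

Atom tally by fragment:
  CH3 → C:1 H:3
  CH2 → C:1 H:2
  CH3 → C:1 H:3
Element totals:
  C: 3
  H: 8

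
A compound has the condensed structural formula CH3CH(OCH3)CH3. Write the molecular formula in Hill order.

Atom tally by fragment:
  CH3 → C:1 H:3
  CH(OCH3) → C:2 H:4 O:1
  CH3 → C:1 H:3
Element totals:
  C: 4
  H: 10
  O: 1

C4H10O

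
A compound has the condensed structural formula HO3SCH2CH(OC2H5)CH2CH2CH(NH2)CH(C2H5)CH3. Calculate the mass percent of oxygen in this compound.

Atom tally by fragment:
  HO3SCH2 → C:1 H:3 S:1 O:3
  CH(OC2H5) → C:3 H:6 O:1
  CH2 → C:1 H:2
  CH2 → C:1 H:2
  CH(NH2) → C:1 H:3 N:1
  CH(C2H5) → C:3 H:6
  CH3 → C:1 H:3
Element totals:
  C: 11
  H: 25
  N: 1
  O: 4
  S: 1
Molecular formula: C11H25NO4S.
Molar mass = 267.384 g/mol.
Mass from O: 4 × 15.999 = 63.996 g/mol.
%O = 63.996 / 267.384 × 100 = 23.93%.

23.93%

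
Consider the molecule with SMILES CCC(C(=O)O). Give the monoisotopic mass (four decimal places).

Atom tally by fragment:
  CH3 → C:1 H:3
  CH2 → C:1 H:2
  CH2COOH → C:2 H:3 O:2
Element totals:
  C: 4
  H: 8
  O: 2
Molecular formula: C4H8O2.
  M = 4(12.0) + 8(1.007825) + 2(15.994915)
    = 48.000000 + 8.062600 + 31.989830 = 88.052430

88.0524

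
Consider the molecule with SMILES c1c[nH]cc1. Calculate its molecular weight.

67.09 g/mol

Atom tally by fragment:
  pyrrole ring core → C:4 H:5 N:1
Element totals:
  C: 4
  H: 5
  N: 1
Molecular formula: C4H5N.
  M = 4(12.011) + 5(1.008) + 14.007
    = 48.044 + 5.040 + 14.007 = 67.091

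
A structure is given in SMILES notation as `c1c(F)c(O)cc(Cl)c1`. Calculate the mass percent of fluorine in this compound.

Atom tally by fragment:
  benzene ring core → C:6 H:6
  (− 3 ring H displaced by substituents)
  + F → F:1
  + OH → O:1 H:1
  + Cl → Cl:1
Element totals:
  C: 6
  H: 4
  Cl: 1
  F: 1
  O: 1
Molecular formula: C6H4ClFO.
Molar mass = 146.545 g/mol.
Mass from F: 1 × 18.998 = 18.998 g/mol.
%F = 18.998 / 146.545 × 100 = 12.96%.

12.96%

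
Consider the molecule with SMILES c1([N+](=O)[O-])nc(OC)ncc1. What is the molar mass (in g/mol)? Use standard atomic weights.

Atom tally by fragment:
  pyrimidine ring core → C:4 H:4 N:2
  (− 2 ring H displaced by substituents)
  + NO2 → N:1 O:2
  + OCH3 → C:1 H:3 O:1
Element totals:
  C: 5
  H: 5
  N: 3
  O: 3
Molecular formula: C5H5N3O3.
  M = 5(12.011) + 5(1.008) + 3(14.007) + 3(15.999)
    = 60.055 + 5.040 + 42.021 + 47.997 = 155.113

155.11 g/mol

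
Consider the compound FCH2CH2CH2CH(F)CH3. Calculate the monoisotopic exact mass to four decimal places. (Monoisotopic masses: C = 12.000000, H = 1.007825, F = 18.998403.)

108.0751

Atom tally by fragment:
  FCH2 → C:1 H:2 F:1
  CH2 → C:1 H:2
  CH2 → C:1 H:2
  CH(F) → C:1 H:1 F:1
  CH3 → C:1 H:3
Element totals:
  C: 5
  H: 10
  F: 2
Molecular formula: C5H10F2.
  M = 5(12.0) + 10(1.007825) + 2(18.998403)
    = 60.000000 + 10.078250 + 37.996806 = 108.075056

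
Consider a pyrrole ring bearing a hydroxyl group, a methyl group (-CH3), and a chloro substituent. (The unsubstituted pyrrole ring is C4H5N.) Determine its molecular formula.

Atom tally by fragment:
  pyrrole ring core → C:4 H:5 N:1
  (− 3 ring H displaced by substituents)
  + OH → O:1 H:1
  + CH3 → C:1 H:3
  + Cl → Cl:1
Element totals:
  C: 5
  H: 6
  Cl: 1
  N: 1
  O: 1

C5H6ClNO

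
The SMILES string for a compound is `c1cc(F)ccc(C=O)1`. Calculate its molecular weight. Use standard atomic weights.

124.11 g/mol

Atom tally by fragment:
  benzene ring core → C:6 H:6
  (− 2 ring H displaced by substituents)
  + F → F:1
  + CHO → C:1 H:1 O:1
Element totals:
  C: 7
  H: 5
  F: 1
  O: 1
Molecular formula: C7H5FO.
  M = 7(12.011) + 5(1.008) + 18.998 + 15.999
    = 84.077 + 5.040 + 18.998 + 15.999 = 124.114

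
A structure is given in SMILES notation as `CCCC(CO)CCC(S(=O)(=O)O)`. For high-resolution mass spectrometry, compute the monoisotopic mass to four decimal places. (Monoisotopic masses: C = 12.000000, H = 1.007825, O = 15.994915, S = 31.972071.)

210.0926

Atom tally by fragment:
  CH3 → C:1 H:3
  CH2 → C:1 H:2
  CH2 → C:1 H:2
  CH(CH2OH) → C:2 H:4 O:1
  CH2 → C:1 H:2
  CH2 → C:1 H:2
  CH2SO3H → C:1 H:3 S:1 O:3
Element totals:
  C: 8
  H: 18
  O: 4
  S: 1
Molecular formula: C8H18O4S.
  M = 8(12.0) + 18(1.007825) + 4(15.994915) + 31.972071
    = 96.000000 + 18.140850 + 63.979660 + 31.972071 = 210.092581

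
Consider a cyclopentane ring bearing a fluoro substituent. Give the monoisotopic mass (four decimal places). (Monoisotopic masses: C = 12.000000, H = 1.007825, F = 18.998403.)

88.0688

Atom tally by fragment:
  cyclopentane ring core → C:5 H:10
  (− 1 ring H displaced by substituents)
  + F → F:1
Element totals:
  C: 5
  H: 9
  F: 1
Molecular formula: C5H9F.
  M = 5(12.0) + 9(1.007825) + 18.998403
    = 60.000000 + 9.070425 + 18.998403 = 88.068828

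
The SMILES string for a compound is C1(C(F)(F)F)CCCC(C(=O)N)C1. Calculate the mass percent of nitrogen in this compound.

Atom tally by fragment:
  cyclohexane ring core → C:6 H:12
  (− 2 ring H displaced by substituents)
  + CF3 → C:1 F:3
  + CONH2 → C:1 H:2 O:1 N:1
Element totals:
  C: 8
  H: 12
  F: 3
  N: 1
  O: 1
Molecular formula: C8H12F3NO.
Molar mass = 195.184 g/mol.
Mass from N: 1 × 14.007 = 14.007 g/mol.
%N = 14.007 / 195.184 × 100 = 7.18%.

7.18%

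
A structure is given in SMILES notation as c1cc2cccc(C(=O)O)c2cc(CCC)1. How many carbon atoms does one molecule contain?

14

Atom tally by fragment:
  naphthalene ring system core → C:10 H:8
  (− 2 ring H displaced by substituents)
  + COOH → C:1 H:1 O:2
  + CH2CH2CH3 → C:3 H:7
Element totals:
  C: 14
  H: 14
  O: 2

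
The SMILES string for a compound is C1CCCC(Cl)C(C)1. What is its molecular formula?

C7H13Cl

Atom tally by fragment:
  cyclohexane ring core → C:6 H:12
  (− 2 ring H displaced by substituents)
  + Cl → Cl:1
  + CH3 → C:1 H:3
Element totals:
  C: 7
  H: 13
  Cl: 1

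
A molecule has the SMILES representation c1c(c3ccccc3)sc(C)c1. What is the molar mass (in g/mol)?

174.26 g/mol

Atom tally by fragment:
  thiophene ring core → C:4 H:4 S:1
  (− 2 ring H displaced by substituents)
  + C6H5 → C:6 H:5
  + CH3 → C:1 H:3
Element totals:
  C: 11
  H: 10
  S: 1
Molecular formula: C11H10S.
  M = 11(12.011) + 10(1.008) + 32.06
    = 132.121 + 10.080 + 32.060 = 174.261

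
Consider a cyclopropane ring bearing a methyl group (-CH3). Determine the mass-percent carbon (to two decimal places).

85.63%

Atom tally by fragment:
  cyclopropane ring core → C:3 H:6
  (− 1 ring H displaced by substituents)
  + CH3 → C:1 H:3
Element totals:
  C: 4
  H: 8
Molecular formula: C4H8.
Molar mass = 56.108 g/mol.
Mass from C: 4 × 12.011 = 48.044 g/mol.
%C = 48.044 / 56.108 × 100 = 85.63%.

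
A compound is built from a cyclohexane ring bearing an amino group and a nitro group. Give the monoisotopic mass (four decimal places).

Atom tally by fragment:
  cyclohexane ring core → C:6 H:12
  (− 2 ring H displaced by substituents)
  + NH2 → N:1 H:2
  + NO2 → N:1 O:2
Element totals:
  C: 6
  H: 12
  N: 2
  O: 2
Molecular formula: C6H12N2O2.
  M = 6(12.0) + 12(1.007825) + 2(14.003074) + 2(15.994915)
    = 72.000000 + 12.093900 + 28.006148 + 31.989830 = 144.089878

144.0899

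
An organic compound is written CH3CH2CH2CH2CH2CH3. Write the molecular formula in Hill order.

Atom tally by fragment:
  CH3 → C:1 H:3
  CH2 → C:1 H:2
  CH2 → C:1 H:2
  CH2 → C:1 H:2
  CH2 → C:1 H:2
  CH3 → C:1 H:3
Element totals:
  C: 6
  H: 14

C6H14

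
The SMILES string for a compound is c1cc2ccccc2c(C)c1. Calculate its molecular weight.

Atom tally by fragment:
  naphthalene ring system core → C:10 H:8
  (− 1 ring H displaced by substituents)
  + CH3 → C:1 H:3
Element totals:
  C: 11
  H: 10
Molecular formula: C11H10.
  M = 11(12.011) + 10(1.008)
    = 132.121 + 10.080 = 142.201

142.20 g/mol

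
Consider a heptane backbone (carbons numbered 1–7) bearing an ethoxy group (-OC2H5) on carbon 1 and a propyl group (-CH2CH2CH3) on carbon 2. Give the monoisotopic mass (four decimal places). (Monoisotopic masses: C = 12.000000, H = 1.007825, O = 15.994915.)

Atom tally by fragment:
  C2H5OCH2 → C:3 H:7 O:1
  CH(CH2CH2CH3) → C:4 H:8
  CH2 → C:1 H:2
  CH2 → C:1 H:2
  CH2 → C:1 H:2
  CH2 → C:1 H:2
  CH3 → C:1 H:3
Element totals:
  C: 12
  H: 26
  O: 1
Molecular formula: C12H26O.
  M = 12(12.0) + 26(1.007825) + 15.994915
    = 144.000000 + 26.203450 + 15.994915 = 186.198365

186.1984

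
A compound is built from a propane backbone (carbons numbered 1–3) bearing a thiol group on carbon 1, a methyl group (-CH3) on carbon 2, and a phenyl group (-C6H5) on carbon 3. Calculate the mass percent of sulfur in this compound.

Atom tally by fragment:
  HSCH2 → C:1 H:3 S:1
  CH(CH3) → C:2 H:4
  CH2C6H5 → C:7 H:7
Element totals:
  C: 10
  H: 14
  S: 1
Molecular formula: C10H14S.
Molar mass = 166.282 g/mol.
Mass from S: 1 × 32.06 = 32.060 g/mol.
%S = 32.060 / 166.282 × 100 = 19.28%.

19.28%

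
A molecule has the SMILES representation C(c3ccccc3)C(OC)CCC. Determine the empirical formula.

Atom tally by fragment:
  C6H5CH2 → C:7 H:7
  CH(OCH3) → C:2 H:4 O:1
  CH2 → C:1 H:2
  CH2 → C:1 H:2
  CH3 → C:1 H:3
Element totals:
  C: 12
  H: 18
  O: 1
Molecular formula: C12H18O.
gcd of subscripts (12, 18, 1) = 1, so the empirical formula equals the molecular formula.

C12H18O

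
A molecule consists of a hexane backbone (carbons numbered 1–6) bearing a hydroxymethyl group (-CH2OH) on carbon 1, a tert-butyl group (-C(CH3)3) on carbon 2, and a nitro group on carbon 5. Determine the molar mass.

Atom tally by fragment:
  HOCH2CH2 → C:2 H:5 O:1
  CH(C(CH3)3) → C:5 H:10
  CH2 → C:1 H:2
  CH2 → C:1 H:2
  CH(NO2) → C:1 H:1 N:1 O:2
  CH3 → C:1 H:3
Element totals:
  C: 11
  H: 23
  N: 1
  O: 3
Molecular formula: C11H23NO3.
  M = 11(12.011) + 23(1.008) + 14.007 + 3(15.999)
    = 132.121 + 23.184 + 14.007 + 47.997 = 217.309

217.31 g/mol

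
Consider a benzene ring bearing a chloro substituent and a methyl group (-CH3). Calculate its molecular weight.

126.58 g/mol

Atom tally by fragment:
  benzene ring core → C:6 H:6
  (− 2 ring H displaced by substituents)
  + Cl → Cl:1
  + CH3 → C:1 H:3
Element totals:
  C: 7
  H: 7
  Cl: 1
Molecular formula: C7H7Cl.
  M = 7(12.011) + 7(1.008) + 35.45
    = 84.077 + 7.056 + 35.450 = 126.583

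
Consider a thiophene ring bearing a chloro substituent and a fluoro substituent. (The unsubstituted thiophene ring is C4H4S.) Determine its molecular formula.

Atom tally by fragment:
  thiophene ring core → C:4 H:4 S:1
  (− 2 ring H displaced by substituents)
  + Cl → Cl:1
  + F → F:1
Element totals:
  C: 4
  H: 2
  Cl: 1
  F: 1
  S: 1

C4H2ClFS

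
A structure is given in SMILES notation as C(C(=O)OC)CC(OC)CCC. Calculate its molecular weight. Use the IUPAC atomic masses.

Atom tally by fragment:
  CH3OOCCH2 → C:3 H:5 O:2
  CH2 → C:1 H:2
  CH(OCH3) → C:2 H:4 O:1
  CH2 → C:1 H:2
  CH2 → C:1 H:2
  CH3 → C:1 H:3
Element totals:
  C: 9
  H: 18
  O: 3
Molecular formula: C9H18O3.
  M = 9(12.011) + 18(1.008) + 3(15.999)
    = 108.099 + 18.144 + 47.997 = 174.240

174.24 g/mol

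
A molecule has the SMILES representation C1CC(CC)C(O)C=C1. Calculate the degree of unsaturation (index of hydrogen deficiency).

Atom tally by fragment:
  cyclohexene ring core → C:6 H:10
  (− 2 ring H displaced by substituents)
  + C2H5 → C:2 H:5
  + OH → O:1 H:1
Element totals:
  C: 8
  H: 14
  O: 1
Molecular formula: C8H14O.
DoU = (2C + 2 + N − H − X) / 2 = (2·8 + 2 + 0 − 14 − 0) / 2 = 2.

2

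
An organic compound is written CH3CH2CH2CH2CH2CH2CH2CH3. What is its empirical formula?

C4H9

Atom tally by fragment:
  CH3 → C:1 H:3
  CH2 → C:1 H:2
  CH2 → C:1 H:2
  CH2 → C:1 H:2
  CH2 → C:1 H:2
  CH2 → C:1 H:2
  CH2 → C:1 H:2
  CH3 → C:1 H:3
Element totals:
  C: 8
  H: 18
Molecular formula: C8H18.
gcd of subscripts = 2; dividing each by 2:
  C: 8/2 = 4
  H: 18/2 = 9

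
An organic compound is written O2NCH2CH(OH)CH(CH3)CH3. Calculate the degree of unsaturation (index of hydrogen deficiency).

1

Atom tally by fragment:
  O2NCH2 → C:1 H:2 N:1 O:2
  CH(OH) → C:1 H:2 O:1
  CH(CH3) → C:2 H:4
  CH3 → C:1 H:3
Element totals:
  C: 5
  H: 11
  N: 1
  O: 3
Molecular formula: C5H11NO3.
DoU = (2C + 2 + N − H − X) / 2 = (2·5 + 2 + 1 − 11 − 0) / 2 = 1.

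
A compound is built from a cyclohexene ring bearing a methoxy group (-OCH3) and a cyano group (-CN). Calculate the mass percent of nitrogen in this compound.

Atom tally by fragment:
  cyclohexene ring core → C:6 H:10
  (− 2 ring H displaced by substituents)
  + OCH3 → C:1 H:3 O:1
  + CN → C:1 N:1
Element totals:
  C: 8
  H: 11
  N: 1
  O: 1
Molecular formula: C8H11NO.
Molar mass = 137.182 g/mol.
Mass from N: 1 × 14.007 = 14.007 g/mol.
%N = 14.007 / 137.182 × 100 = 10.21%.

10.21%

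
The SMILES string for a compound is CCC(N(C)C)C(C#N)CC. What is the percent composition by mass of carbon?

Atom tally by fragment:
  CH3 → C:1 H:3
  CH2 → C:1 H:2
  CH(N(CH3)2) → C:3 H:7 N:1
  CH(CN) → C:2 H:1 N:1
  CH2 → C:1 H:2
  CH3 → C:1 H:3
Element totals:
  C: 9
  H: 18
  N: 2
Molecular formula: C9H18N2.
Molar mass = 154.257 g/mol.
Mass from C: 9 × 12.011 = 108.099 g/mol.
%C = 108.099 / 154.257 × 100 = 70.08%.

70.08%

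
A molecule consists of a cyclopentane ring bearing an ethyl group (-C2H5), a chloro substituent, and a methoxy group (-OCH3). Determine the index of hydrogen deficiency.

1

Atom tally by fragment:
  cyclopentane ring core → C:5 H:10
  (− 3 ring H displaced by substituents)
  + C2H5 → C:2 H:5
  + Cl → Cl:1
  + OCH3 → C:1 H:3 O:1
Element totals:
  C: 8
  H: 15
  Cl: 1
  O: 1
Molecular formula: C8H15ClO.
DoU = (2C + 2 + N − H − X) / 2 = (2·8 + 2 + 0 − 15 − 1) / 2 = 1.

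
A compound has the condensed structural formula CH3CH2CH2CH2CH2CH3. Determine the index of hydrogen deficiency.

Atom tally by fragment:
  CH3 → C:1 H:3
  CH2 → C:1 H:2
  CH2 → C:1 H:2
  CH2 → C:1 H:2
  CH2 → C:1 H:2
  CH3 → C:1 H:3
Element totals:
  C: 6
  H: 14
Molecular formula: C6H14.
DoU = (2C + 2 + N − H − X) / 2 = (2·6 + 2 + 0 − 14 − 0) / 2 = 0.

0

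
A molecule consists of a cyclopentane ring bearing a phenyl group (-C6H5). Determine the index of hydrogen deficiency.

5

Atom tally by fragment:
  cyclopentane ring core → C:5 H:10
  (− 1 ring H displaced by substituents)
  + C6H5 → C:6 H:5
Element totals:
  C: 11
  H: 14
Molecular formula: C11H14.
DoU = (2C + 2 + N − H − X) / 2 = (2·11 + 2 + 0 − 14 − 0) / 2 = 5.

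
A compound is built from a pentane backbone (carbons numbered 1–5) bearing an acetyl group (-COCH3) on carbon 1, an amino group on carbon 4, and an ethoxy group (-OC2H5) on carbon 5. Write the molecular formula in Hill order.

C9H19NO2

Atom tally by fragment:
  CH3COCH2 → C:3 H:5 O:1
  CH2 → C:1 H:2
  CH2 → C:1 H:2
  CH(NH2) → C:1 H:3 N:1
  CH2OC2H5 → C:3 H:7 O:1
Element totals:
  C: 9
  H: 19
  N: 1
  O: 2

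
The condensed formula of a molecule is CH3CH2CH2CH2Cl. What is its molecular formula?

C4H9Cl

Atom tally by fragment:
  CH3 → C:1 H:3
  CH2 → C:1 H:2
  CH2 → C:1 H:2
  CH2Cl → C:1 H:2 Cl:1
Element totals:
  C: 4
  H: 9
  Cl: 1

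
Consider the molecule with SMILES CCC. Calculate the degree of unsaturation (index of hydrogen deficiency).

0

Atom tally by fragment:
  CH3 → C:1 H:3
  CH2 → C:1 H:2
  CH3 → C:1 H:3
Element totals:
  C: 3
  H: 8
Molecular formula: C3H8.
DoU = (2C + 2 + N − H − X) / 2 = (2·3 + 2 + 0 − 8 − 0) / 2 = 0.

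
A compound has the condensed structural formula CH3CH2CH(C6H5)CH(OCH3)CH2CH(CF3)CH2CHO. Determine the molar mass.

Atom tally by fragment:
  CH3 → C:1 H:3
  CH2 → C:1 H:2
  CH(C6H5) → C:7 H:6
  CH(OCH3) → C:2 H:4 O:1
  CH2 → C:1 H:2
  CH(CF3) → C:2 H:1 F:3
  CH2CHO → C:2 H:3 O:1
Element totals:
  C: 16
  H: 21
  F: 3
  O: 2
Molecular formula: C16H21F3O2.
  M = 16(12.011) + 21(1.008) + 3(18.998) + 2(15.999)
    = 192.176 + 21.168 + 56.994 + 31.998 = 302.336

302.34 g/mol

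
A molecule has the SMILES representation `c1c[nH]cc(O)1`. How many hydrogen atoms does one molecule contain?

5

Atom tally by fragment:
  pyrrole ring core → C:4 H:5 N:1
  (− 1 ring H displaced by substituents)
  + OH → O:1 H:1
Element totals:
  C: 4
  H: 5
  N: 1
  O: 1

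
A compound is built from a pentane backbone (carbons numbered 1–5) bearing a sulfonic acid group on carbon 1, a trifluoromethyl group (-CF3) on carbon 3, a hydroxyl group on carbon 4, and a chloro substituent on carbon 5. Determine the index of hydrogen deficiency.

Atom tally by fragment:
  HO3SCH2 → C:1 H:3 S:1 O:3
  CH2 → C:1 H:2
  CH(CF3) → C:2 H:1 F:3
  CH(OH) → C:1 H:2 O:1
  CH2Cl → C:1 H:2 Cl:1
Element totals:
  C: 6
  H: 10
  Cl: 1
  F: 3
  O: 4
  S: 1
Molecular formula: C6H10ClF3O4S.
DoU = (2C + 2 + N − H − X) / 2 = (2·6 + 2 + 0 − 10 − 4) / 2 = 0.

0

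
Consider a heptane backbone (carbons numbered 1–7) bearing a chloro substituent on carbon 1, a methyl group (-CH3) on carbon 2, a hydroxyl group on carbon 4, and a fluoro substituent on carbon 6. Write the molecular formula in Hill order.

C8H16ClFO

Atom tally by fragment:
  ClCH2 → C:1 H:2 Cl:1
  CH(CH3) → C:2 H:4
  CH2 → C:1 H:2
  CH(OH) → C:1 H:2 O:1
  CH2 → C:1 H:2
  CH(F) → C:1 H:1 F:1
  CH3 → C:1 H:3
Element totals:
  C: 8
  H: 16
  Cl: 1
  F: 1
  O: 1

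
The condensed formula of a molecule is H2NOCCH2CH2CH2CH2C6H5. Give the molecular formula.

Element totals:
  C: 11
  H: 15
  N: 1
  O: 1

C11H15NO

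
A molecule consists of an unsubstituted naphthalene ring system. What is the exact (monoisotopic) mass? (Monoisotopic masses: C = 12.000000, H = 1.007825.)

Atom tally by fragment:
  naphthalene ring system core → C:10 H:8
Element totals:
  C: 10
  H: 8
Molecular formula: C10H8.
  M = 10(12.0) + 8(1.007825)
    = 120.000000 + 8.062600 = 128.062600

128.0626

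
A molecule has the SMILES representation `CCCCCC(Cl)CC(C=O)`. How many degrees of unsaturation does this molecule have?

1

Atom tally by fragment:
  CH3 → C:1 H:3
  CH2 → C:1 H:2
  CH2 → C:1 H:2
  CH2 → C:1 H:2
  CH2 → C:1 H:2
  CH(Cl) → C:1 H:1 Cl:1
  CH2 → C:1 H:2
  CH2CHO → C:2 H:3 O:1
Element totals:
  C: 9
  H: 17
  Cl: 1
  O: 1
Molecular formula: C9H17ClO.
DoU = (2C + 2 + N − H − X) / 2 = (2·9 + 2 + 0 − 17 − 1) / 2 = 1.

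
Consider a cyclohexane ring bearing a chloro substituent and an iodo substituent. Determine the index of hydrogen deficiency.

1

Atom tally by fragment:
  cyclohexane ring core → C:6 H:12
  (− 2 ring H displaced by substituents)
  + Cl → Cl:1
  + I → I:1
Element totals:
  C: 6
  H: 10
  Cl: 1
  I: 1
Molecular formula: C6H10ClI.
DoU = (2C + 2 + N − H − X) / 2 = (2·6 + 2 + 0 − 10 − 2) / 2 = 1.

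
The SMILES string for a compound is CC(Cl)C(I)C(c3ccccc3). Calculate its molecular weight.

Atom tally by fragment:
  CH3 → C:1 H:3
  CH(Cl) → C:1 H:1 Cl:1
  CH(I) → C:1 H:1 I:1
  CH2C6H5 → C:7 H:7
Element totals:
  C: 10
  H: 12
  Cl: 1
  I: 1
Molecular formula: C10H12ClI.
  M = 10(12.011) + 12(1.008) + 35.45 + 126.904
    = 120.110 + 12.096 + 35.450 + 126.904 = 294.560

294.56 g/mol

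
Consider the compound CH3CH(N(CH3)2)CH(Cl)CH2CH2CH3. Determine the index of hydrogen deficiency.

Element totals:
  C: 8
  H: 18
  Cl: 1
  N: 1
Molecular formula: C8H18ClN.
DoU = (2C + 2 + N − H − X) / 2 = (2·8 + 2 + 1 − 18 − 1) / 2 = 0.

0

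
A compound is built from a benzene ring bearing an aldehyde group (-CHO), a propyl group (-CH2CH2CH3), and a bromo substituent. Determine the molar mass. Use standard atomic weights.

Atom tally by fragment:
  benzene ring core → C:6 H:6
  (− 3 ring H displaced by substituents)
  + CHO → C:1 H:1 O:1
  + CH2CH2CH3 → C:3 H:7
  + Br → Br:1
Element totals:
  C: 10
  H: 11
  Br: 1
  O: 1
Molecular formula: C10H11BrO.
  M = 10(12.011) + 11(1.008) + 79.904 + 15.999
    = 120.110 + 11.088 + 79.904 + 15.999 = 227.101

227.10 g/mol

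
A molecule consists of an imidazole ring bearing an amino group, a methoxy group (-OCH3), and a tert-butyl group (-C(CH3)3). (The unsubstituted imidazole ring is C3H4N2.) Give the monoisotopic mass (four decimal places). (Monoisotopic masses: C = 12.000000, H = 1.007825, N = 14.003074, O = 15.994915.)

169.1215

Atom tally by fragment:
  imidazole ring core → C:3 H:4 N:2
  (− 3 ring H displaced by substituents)
  + NH2 → N:1 H:2
  + OCH3 → C:1 H:3 O:1
  + C(CH3)3 → C:4 H:9
Element totals:
  C: 8
  H: 15
  N: 3
  O: 1
Molecular formula: C8H15N3O.
  M = 8(12.0) + 15(1.007825) + 3(14.003074) + 15.994915
    = 96.000000 + 15.117375 + 42.009222 + 15.994915 = 169.121512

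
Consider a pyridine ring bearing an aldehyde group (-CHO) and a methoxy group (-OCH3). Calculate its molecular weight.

137.14 g/mol

Atom tally by fragment:
  pyridine ring core → C:5 H:5 N:1
  (− 2 ring H displaced by substituents)
  + CHO → C:1 H:1 O:1
  + OCH3 → C:1 H:3 O:1
Element totals:
  C: 7
  H: 7
  N: 1
  O: 2
Molecular formula: C7H7NO2.
  M = 7(12.011) + 7(1.008) + 14.007 + 2(15.999)
    = 84.077 + 7.056 + 14.007 + 31.998 = 137.138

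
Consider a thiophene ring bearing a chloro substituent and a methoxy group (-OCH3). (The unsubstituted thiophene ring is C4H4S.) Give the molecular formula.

Atom tally by fragment:
  thiophene ring core → C:4 H:4 S:1
  (− 2 ring H displaced by substituents)
  + Cl → Cl:1
  + OCH3 → C:1 H:3 O:1
Element totals:
  C: 5
  H: 5
  Cl: 1
  O: 1
  S: 1

C5H5ClOS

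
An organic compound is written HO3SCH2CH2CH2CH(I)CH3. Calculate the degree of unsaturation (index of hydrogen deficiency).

0

Atom tally by fragment:
  HO3SCH2 → C:1 H:3 S:1 O:3
  CH2 → C:1 H:2
  CH2 → C:1 H:2
  CH(I) → C:1 H:1 I:1
  CH3 → C:1 H:3
Element totals:
  C: 5
  H: 11
  I: 1
  O: 3
  S: 1
Molecular formula: C5H11IO3S.
DoU = (2C + 2 + N − H − X) / 2 = (2·5 + 2 + 0 − 11 − 1) / 2 = 0.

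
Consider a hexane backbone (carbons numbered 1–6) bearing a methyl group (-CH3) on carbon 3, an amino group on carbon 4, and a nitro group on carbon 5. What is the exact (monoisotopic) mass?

Atom tally by fragment:
  CH3 → C:1 H:3
  CH2 → C:1 H:2
  CH(CH3) → C:2 H:4
  CH(NH2) → C:1 H:3 N:1
  CH(NO2) → C:1 H:1 N:1 O:2
  CH3 → C:1 H:3
Element totals:
  C: 7
  H: 16
  N: 2
  O: 2
Molecular formula: C7H16N2O2.
  M = 7(12.0) + 16(1.007825) + 2(14.003074) + 2(15.994915)
    = 84.000000 + 16.125200 + 28.006148 + 31.989830 = 160.121178

160.1212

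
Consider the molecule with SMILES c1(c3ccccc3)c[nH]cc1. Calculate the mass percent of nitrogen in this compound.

9.78%

Atom tally by fragment:
  pyrrole ring core → C:4 H:5 N:1
  (− 1 ring H displaced by substituents)
  + C6H5 → C:6 H:5
Element totals:
  C: 10
  H: 9
  N: 1
Molecular formula: C10H9N.
Molar mass = 143.189 g/mol.
Mass from N: 1 × 14.007 = 14.007 g/mol.
%N = 14.007 / 143.189 × 100 = 9.78%.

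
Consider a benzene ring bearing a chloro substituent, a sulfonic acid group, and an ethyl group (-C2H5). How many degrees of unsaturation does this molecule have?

4

Atom tally by fragment:
  benzene ring core → C:6 H:6
  (− 3 ring H displaced by substituents)
  + Cl → Cl:1
  + SO3H → S:1 O:3 H:1
  + C2H5 → C:2 H:5
Element totals:
  C: 8
  H: 9
  Cl: 1
  O: 3
  S: 1
Molecular formula: C8H9ClO3S.
DoU = (2C + 2 + N − H − X) / 2 = (2·8 + 2 + 0 − 9 − 1) / 2 = 4.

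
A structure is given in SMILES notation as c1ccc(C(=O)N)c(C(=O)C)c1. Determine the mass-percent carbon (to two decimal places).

66.25%

Atom tally by fragment:
  benzene ring core → C:6 H:6
  (− 2 ring H displaced by substituents)
  + CONH2 → C:1 H:2 O:1 N:1
  + COCH3 → C:2 H:3 O:1
Element totals:
  C: 9
  H: 9
  N: 1
  O: 2
Molecular formula: C9H9NO2.
Molar mass = 163.176 g/mol.
Mass from C: 9 × 12.011 = 108.099 g/mol.
%C = 108.099 / 163.176 × 100 = 66.25%.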